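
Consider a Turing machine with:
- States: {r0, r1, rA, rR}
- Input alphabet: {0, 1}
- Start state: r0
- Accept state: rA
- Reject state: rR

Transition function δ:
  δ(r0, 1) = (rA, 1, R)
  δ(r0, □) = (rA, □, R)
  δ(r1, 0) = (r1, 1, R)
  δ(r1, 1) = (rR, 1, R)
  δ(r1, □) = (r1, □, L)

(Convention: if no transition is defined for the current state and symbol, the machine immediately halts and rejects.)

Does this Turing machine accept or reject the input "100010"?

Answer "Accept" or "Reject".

Execution trace:
Initial: [r0]100010
Step 1: δ(r0, 1) = (rA, 1, R) → 1[rA]00010

The machine reaches the accept state rA and halts.

Answer: Accept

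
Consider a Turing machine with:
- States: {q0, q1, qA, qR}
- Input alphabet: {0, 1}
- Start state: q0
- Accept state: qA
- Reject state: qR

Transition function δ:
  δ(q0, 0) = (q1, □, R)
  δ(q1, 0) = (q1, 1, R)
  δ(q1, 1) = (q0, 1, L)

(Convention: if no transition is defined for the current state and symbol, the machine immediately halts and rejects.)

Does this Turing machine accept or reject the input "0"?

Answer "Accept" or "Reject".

Execution trace:
Initial: [q0]0
Step 1: δ(q0, 0) = (q1, □, R) → □[q1]□

No transition is defined for δ(q1, □). By convention the machine halts and rejects.

Answer: Reject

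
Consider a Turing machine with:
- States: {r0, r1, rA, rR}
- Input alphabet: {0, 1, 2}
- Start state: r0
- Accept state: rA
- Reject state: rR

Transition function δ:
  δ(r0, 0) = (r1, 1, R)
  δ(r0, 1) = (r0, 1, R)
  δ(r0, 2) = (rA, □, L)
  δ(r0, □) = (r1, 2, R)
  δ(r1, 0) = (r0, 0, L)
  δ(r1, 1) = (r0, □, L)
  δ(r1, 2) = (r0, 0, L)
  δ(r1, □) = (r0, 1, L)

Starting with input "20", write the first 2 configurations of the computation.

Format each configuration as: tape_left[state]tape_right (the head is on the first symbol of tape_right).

Transitions applied:
Step 1: δ(r0, 2) = (rA, □, L)

The first 2 configurations are:
[r0]20 ⊢ [rA]□□0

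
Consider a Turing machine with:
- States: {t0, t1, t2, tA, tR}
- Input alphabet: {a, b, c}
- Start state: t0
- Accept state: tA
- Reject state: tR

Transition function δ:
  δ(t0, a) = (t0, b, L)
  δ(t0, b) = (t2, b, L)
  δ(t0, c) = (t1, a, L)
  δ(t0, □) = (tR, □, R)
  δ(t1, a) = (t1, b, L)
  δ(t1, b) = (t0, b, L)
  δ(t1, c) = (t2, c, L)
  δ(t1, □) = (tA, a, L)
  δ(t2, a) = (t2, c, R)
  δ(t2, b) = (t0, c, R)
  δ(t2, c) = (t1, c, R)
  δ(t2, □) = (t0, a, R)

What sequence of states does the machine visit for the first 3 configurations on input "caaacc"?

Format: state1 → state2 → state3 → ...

Execution trace:
Initial: [t0]caaacc
Step 1: δ(t0, c) = (t1, a, L) → [t1]□aaaacc
Step 2: δ(t1, □) = (tA, a, L) → [tA]□aaaaacc

The machine reaches the accept state tA and halts.

State sequence: t0 → t1 → tA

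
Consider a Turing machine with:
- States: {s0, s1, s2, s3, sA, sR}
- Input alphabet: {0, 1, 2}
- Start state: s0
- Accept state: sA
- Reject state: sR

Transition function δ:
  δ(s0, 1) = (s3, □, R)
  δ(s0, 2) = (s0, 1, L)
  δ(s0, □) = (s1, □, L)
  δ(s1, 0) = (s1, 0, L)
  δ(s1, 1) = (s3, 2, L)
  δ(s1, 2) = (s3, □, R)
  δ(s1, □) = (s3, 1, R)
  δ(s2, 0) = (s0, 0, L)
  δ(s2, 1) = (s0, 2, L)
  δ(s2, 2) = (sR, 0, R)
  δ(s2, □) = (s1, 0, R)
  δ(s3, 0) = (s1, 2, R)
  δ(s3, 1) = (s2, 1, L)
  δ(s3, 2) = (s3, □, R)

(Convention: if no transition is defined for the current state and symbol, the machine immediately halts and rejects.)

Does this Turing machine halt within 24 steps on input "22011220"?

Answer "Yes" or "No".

Execution trace:
Initial: [s0]22011220
Step 1: δ(s0, 2) = (s0, 1, L) → [s0]□12011220
Step 2: δ(s0, □) = (s1, □, L) → [s1]□□12011220
Step 3: δ(s1, □) = (s3, 1, R) → 1[s3]□12011220

No transition is defined for δ(s3, □). By convention the machine halts and rejects.
The machine halted after 3 steps (within the 24-step bound).

Answer: Yes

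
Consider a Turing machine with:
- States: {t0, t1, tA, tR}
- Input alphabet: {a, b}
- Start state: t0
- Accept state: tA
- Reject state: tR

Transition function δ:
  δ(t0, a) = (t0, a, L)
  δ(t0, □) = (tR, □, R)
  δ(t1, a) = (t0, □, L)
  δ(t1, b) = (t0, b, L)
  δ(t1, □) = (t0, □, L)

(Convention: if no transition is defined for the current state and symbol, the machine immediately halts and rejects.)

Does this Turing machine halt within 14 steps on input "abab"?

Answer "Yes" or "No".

Execution trace:
Initial: [t0]abab
Step 1: δ(t0, a) = (t0, a, L) → [t0]□abab
Step 2: δ(t0, □) = (tR, □, R) → □[tR]abab

The machine reaches the reject state tR and halts.
The machine halted after 2 steps (within the 14-step bound).

Answer: Yes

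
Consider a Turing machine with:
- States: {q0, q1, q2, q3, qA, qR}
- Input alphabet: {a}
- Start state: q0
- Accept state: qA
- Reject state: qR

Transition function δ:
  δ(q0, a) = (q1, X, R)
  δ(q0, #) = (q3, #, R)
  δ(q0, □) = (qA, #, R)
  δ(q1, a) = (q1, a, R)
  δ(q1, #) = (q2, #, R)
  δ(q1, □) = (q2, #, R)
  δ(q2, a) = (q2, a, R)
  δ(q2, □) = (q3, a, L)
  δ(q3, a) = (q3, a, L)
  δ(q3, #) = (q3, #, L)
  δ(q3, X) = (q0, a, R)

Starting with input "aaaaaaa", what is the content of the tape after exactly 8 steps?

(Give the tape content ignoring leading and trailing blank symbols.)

Execution trace:
Initial: [q0]aaaaaaa
Step 1: δ(q0, a) = (q1, X, R) → X[q1]aaaaaa
Step 2: δ(q1, a) = (q1, a, R) → Xa[q1]aaaaa
Step 3: δ(q1, a) = (q1, a, R) → Xaa[q1]aaaa
Step 4: δ(q1, a) = (q1, a, R) → Xaaa[q1]aaa
Step 5: δ(q1, a) = (q1, a, R) → Xaaaa[q1]aa
Step 6: δ(q1, a) = (q1, a, R) → Xaaaaa[q1]a
Step 7: δ(q1, a) = (q1, a, R) → Xaaaaaa[q1]□
Step 8: δ(q1, □) = (q2, #, R) → Xaaaaaa#[q2]□

After 8 steps, the tape (ignoring leading/trailing blanks) is: Xaaaaaa#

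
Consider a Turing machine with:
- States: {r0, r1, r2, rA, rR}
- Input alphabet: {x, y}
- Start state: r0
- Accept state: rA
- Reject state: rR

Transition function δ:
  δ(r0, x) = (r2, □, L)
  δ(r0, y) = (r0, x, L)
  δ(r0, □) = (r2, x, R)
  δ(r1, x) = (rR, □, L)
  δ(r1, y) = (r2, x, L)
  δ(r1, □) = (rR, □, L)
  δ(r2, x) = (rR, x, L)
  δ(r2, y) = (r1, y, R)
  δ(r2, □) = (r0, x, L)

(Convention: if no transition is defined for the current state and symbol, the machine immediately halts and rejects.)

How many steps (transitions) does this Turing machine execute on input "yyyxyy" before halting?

Execution trace:
Initial: [r0]yyyxyy
Step 1: δ(r0, y) = (r0, x, L) → [r0]□xyyxyy
Step 2: δ(r0, □) = (r2, x, R) → x[r2]xyyxyy
Step 3: δ(r2, x) = (rR, x, L) → [rR]xxyyxyy

The machine reaches the reject state rR and halts.

The machine executed 3 steps before halting.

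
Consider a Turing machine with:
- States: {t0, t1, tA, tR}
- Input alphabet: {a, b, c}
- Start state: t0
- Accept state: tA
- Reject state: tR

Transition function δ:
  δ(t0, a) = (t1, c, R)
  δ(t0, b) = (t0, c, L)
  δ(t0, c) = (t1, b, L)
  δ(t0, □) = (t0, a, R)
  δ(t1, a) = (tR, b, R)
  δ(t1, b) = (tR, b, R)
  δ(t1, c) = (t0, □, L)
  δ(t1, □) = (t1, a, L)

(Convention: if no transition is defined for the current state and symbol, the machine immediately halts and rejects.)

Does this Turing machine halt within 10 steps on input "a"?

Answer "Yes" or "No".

Execution trace:
Initial: [t0]a
Step 1: δ(t0, a) = (t1, c, R) → c[t1]□
Step 2: δ(t1, □) = (t1, a, L) → [t1]ca
Step 3: δ(t1, c) = (t0, □, L) → [t0]□□a
Step 4: δ(t0, □) = (t0, a, R) → a[t0]□a
Step 5: δ(t0, □) = (t0, a, R) → aa[t0]a
Step 6: δ(t0, a) = (t1, c, R) → aac[t1]□
Step 7: δ(t1, □) = (t1, a, L) → aa[t1]ca
Step 8: δ(t1, c) = (t0, □, L) → a[t0]a□a
Step 9: δ(t0, a) = (t1, c, R) → ac[t1]□a
Step 10: δ(t1, □) = (t1, a, L) → a[t1]caa

The machine has not reached a halting state after 10 steps.
The machine did not halt within the 10-step bound.

Answer: No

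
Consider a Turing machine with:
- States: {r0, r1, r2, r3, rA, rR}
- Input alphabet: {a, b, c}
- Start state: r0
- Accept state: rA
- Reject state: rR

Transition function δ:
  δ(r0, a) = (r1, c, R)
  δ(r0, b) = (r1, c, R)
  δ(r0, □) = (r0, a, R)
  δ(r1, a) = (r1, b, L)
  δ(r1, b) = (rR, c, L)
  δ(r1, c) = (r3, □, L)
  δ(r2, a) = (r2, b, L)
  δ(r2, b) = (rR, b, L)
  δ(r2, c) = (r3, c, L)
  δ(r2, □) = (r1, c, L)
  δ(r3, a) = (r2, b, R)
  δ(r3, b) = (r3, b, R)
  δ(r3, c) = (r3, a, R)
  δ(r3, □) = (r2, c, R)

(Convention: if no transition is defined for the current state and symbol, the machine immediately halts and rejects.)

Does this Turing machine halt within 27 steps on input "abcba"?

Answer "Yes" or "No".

Execution trace:
Initial: [r0]abcba
Step 1: δ(r0, a) = (r1, c, R) → c[r1]bcba
Step 2: δ(r1, b) = (rR, c, L) → [rR]cccba

The machine reaches the reject state rR and halts.
The machine halted after 2 steps (within the 27-step bound).

Answer: Yes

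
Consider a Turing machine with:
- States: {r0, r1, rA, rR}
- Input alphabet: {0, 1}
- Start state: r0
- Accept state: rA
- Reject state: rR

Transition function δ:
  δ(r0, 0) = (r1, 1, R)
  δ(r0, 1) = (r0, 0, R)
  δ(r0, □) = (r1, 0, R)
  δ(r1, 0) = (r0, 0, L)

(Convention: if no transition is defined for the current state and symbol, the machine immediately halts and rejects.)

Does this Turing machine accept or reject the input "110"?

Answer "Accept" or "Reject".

Execution trace:
Initial: [r0]110
Step 1: δ(r0, 1) = (r0, 0, R) → 0[r0]10
Step 2: δ(r0, 1) = (r0, 0, R) → 00[r0]0
Step 3: δ(r0, 0) = (r1, 1, R) → 001[r1]□

No transition is defined for δ(r1, □). By convention the machine halts and rejects.

Answer: Reject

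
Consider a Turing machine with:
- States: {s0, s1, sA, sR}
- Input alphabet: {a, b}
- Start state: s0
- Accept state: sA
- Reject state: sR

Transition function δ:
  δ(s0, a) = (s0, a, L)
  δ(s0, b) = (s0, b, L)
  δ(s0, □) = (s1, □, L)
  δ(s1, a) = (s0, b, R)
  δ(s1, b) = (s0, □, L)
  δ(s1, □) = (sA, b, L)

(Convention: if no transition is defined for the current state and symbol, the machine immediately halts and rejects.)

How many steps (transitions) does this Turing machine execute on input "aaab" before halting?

Execution trace:
Initial: [s0]aaab
Step 1: δ(s0, a) = (s0, a, L) → [s0]□aaab
Step 2: δ(s0, □) = (s1, □, L) → [s1]□□aaab
Step 3: δ(s1, □) = (sA, b, L) → [sA]□b□aaab

The machine reaches the accept state sA and halts.

The machine executed 3 steps before halting.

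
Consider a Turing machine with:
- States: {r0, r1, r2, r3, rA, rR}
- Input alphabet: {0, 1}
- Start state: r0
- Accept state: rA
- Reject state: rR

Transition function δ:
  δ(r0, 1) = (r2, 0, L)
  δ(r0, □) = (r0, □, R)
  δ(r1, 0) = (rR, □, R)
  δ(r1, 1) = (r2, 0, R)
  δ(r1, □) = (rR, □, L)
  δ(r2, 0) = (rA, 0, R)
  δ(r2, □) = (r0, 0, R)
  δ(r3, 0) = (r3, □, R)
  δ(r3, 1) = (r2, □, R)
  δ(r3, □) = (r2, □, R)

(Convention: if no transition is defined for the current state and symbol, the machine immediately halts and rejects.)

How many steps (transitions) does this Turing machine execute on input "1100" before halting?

Execution trace:
Initial: [r0]1100
Step 1: δ(r0, 1) = (r2, 0, L) → [r2]□0100
Step 2: δ(r2, □) = (r0, 0, R) → 0[r0]0100

No transition is defined for δ(r0, 0). By convention the machine halts and rejects.

The machine executed 2 steps before halting.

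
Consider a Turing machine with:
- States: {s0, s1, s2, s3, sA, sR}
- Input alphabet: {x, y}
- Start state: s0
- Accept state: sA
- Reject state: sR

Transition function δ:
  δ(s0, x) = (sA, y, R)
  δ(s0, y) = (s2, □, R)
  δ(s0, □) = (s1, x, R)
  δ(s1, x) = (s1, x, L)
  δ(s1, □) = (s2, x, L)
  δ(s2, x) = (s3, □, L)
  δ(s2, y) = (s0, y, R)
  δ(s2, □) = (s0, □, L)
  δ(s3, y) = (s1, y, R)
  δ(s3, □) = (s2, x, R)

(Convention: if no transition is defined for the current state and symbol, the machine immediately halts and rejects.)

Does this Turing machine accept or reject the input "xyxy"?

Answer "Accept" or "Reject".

Execution trace:
Initial: [s0]xyxy
Step 1: δ(s0, x) = (sA, y, R) → y[sA]yxy

The machine reaches the accept state sA and halts.

Answer: Accept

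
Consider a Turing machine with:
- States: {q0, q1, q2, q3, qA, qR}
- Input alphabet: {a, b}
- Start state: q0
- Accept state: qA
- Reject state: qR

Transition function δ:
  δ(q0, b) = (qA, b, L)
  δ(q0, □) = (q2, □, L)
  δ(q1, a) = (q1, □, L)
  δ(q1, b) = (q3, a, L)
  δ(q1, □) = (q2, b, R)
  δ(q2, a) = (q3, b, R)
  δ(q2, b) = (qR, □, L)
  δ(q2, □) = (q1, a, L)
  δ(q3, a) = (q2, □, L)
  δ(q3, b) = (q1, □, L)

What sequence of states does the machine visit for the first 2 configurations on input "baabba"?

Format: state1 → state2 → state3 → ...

Execution trace:
Initial: [q0]baabba
Step 1: δ(q0, b) = (qA, b, L) → [qA]□baabba

The machine reaches the accept state qA and halts.

State sequence: q0 → qA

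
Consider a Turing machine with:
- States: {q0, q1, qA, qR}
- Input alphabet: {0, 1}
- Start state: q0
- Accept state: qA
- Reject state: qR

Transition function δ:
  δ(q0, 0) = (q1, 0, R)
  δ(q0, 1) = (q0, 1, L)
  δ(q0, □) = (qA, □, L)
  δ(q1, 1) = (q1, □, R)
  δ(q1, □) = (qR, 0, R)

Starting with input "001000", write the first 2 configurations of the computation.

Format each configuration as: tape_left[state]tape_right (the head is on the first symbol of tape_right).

Transitions applied:
Step 1: δ(q0, 0) = (q1, 0, R)

The first 2 configurations are:
[q0]001000 ⊢ 0[q1]01000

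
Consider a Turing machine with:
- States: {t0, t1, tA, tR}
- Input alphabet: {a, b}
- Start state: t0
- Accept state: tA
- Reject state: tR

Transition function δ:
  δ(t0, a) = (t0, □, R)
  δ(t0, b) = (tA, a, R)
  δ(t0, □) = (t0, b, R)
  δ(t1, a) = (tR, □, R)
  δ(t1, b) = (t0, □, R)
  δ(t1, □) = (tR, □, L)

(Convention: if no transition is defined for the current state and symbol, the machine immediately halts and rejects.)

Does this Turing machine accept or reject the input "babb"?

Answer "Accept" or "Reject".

Execution trace:
Initial: [t0]babb
Step 1: δ(t0, b) = (tA, a, R) → a[tA]abb

The machine reaches the accept state tA and halts.

Answer: Accept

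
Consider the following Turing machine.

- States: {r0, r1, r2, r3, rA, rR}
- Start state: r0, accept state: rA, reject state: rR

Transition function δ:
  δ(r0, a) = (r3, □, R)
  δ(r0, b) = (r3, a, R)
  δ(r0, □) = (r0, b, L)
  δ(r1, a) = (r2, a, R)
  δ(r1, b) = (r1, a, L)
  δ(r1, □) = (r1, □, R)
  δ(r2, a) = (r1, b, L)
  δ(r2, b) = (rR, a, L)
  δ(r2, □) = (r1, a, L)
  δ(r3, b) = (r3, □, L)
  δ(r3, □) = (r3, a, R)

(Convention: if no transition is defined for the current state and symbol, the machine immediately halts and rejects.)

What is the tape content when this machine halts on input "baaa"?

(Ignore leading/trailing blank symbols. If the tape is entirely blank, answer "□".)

Execution trace:
Initial: [r0]baaa
Step 1: δ(r0, b) = (r3, a, R) → a[r3]aaa

No transition is defined for δ(r3, a). By convention the machine halts and rejects.

Final tape (ignoring leading/trailing blanks): aaaa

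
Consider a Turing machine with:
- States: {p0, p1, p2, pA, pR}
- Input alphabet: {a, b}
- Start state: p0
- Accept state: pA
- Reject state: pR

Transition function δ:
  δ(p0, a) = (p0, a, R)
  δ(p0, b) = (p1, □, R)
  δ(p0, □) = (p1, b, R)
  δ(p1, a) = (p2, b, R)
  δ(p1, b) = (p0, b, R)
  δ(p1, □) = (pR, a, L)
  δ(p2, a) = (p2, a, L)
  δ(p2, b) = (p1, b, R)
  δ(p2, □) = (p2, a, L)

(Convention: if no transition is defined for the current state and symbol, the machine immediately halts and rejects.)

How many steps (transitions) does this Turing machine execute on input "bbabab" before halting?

Execution trace:
Initial: [p0]bbabab
Step 1: δ(p0, b) = (p1, □, R) → □[p1]babab
Step 2: δ(p1, b) = (p0, b, R) → □b[p0]abab
Step 3: δ(p0, a) = (p0, a, R) → □ba[p0]bab
Step 4: δ(p0, b) = (p1, □, R) → □ba□[p1]ab
Step 5: δ(p1, a) = (p2, b, R) → □ba□b[p2]b
Step 6: δ(p2, b) = (p1, b, R) → □ba□bb[p1]□
Step 7: δ(p1, □) = (pR, a, L) → □ba□b[pR]ba

The machine reaches the reject state pR and halts.

The machine executed 7 steps before halting.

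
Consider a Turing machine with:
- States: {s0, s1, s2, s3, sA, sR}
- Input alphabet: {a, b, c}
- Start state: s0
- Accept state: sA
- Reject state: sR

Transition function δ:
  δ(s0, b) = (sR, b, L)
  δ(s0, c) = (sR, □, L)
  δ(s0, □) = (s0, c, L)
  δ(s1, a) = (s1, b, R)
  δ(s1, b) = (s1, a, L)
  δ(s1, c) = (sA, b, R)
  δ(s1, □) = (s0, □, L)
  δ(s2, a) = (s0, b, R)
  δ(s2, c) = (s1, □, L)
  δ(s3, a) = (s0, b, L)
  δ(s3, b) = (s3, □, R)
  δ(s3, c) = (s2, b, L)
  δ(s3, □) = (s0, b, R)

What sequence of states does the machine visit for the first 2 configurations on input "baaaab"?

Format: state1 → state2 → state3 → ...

Execution trace:
Initial: [s0]baaaab
Step 1: δ(s0, b) = (sR, b, L) → [sR]□baaaab

The machine reaches the reject state sR and halts.

State sequence: s0 → sR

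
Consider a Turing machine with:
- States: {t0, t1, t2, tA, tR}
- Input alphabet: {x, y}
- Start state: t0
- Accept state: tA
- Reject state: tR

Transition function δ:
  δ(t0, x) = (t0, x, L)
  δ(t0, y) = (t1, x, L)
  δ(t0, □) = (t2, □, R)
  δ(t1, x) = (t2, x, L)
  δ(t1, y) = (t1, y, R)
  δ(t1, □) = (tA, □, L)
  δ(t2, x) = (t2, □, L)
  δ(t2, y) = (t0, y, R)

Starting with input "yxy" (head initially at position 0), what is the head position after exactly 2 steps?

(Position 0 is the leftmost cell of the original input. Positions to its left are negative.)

Execution trace (head position shown):
Step 0: [t0]yxy  (head at position 0)
Step 1: move left → [t1]□xxy  (head at position -1)
Step 2: move left → [tA]□□xxy  (head at position -2)

After 2 steps, the head is at position -2.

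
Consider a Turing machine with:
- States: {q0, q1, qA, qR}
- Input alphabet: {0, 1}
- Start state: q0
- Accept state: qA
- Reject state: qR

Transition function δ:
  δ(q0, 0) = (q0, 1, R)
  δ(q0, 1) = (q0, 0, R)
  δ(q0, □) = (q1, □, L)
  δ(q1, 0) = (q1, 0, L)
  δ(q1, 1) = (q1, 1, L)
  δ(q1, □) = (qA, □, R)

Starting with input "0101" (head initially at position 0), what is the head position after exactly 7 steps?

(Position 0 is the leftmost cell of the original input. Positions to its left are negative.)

Execution trace (head position shown):
Step 0: [q0]0101  (head at position 0)
Step 1: move right → 1[q0]101  (head at position 1)
Step 2: move right → 10[q0]01  (head at position 2)
Step 3: move right → 101[q0]1  (head at position 3)
Step 4: move right → 1010[q0]□  (head at position 4)
Step 5: move left → 101[q1]0□  (head at position 3)
Step 6: move left → 10[q1]10□  (head at position 2)
Step 7: move left → 1[q1]010□  (head at position 1)

After 7 steps, the head is at position 1.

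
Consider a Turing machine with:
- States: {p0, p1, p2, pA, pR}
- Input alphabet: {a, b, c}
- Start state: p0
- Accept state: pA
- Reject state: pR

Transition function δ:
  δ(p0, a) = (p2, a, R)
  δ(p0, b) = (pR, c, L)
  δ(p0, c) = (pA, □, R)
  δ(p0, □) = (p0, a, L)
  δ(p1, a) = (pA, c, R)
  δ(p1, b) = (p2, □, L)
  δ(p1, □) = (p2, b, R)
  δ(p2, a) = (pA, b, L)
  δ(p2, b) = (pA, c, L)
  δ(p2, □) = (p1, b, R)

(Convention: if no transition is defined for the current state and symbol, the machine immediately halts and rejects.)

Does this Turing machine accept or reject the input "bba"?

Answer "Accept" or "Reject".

Execution trace:
Initial: [p0]bba
Step 1: δ(p0, b) = (pR, c, L) → [pR]□cba

The machine reaches the reject state pR and halts.

Answer: Reject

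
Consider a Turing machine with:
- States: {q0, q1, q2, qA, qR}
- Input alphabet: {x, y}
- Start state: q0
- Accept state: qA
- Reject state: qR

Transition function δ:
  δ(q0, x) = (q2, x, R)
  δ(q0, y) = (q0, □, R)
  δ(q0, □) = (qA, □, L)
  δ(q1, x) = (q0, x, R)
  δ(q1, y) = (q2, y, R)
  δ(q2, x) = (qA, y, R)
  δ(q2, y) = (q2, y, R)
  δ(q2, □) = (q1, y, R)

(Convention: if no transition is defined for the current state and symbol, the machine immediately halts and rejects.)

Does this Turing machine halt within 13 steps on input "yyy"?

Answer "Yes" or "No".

Execution trace:
Initial: [q0]yyy
Step 1: δ(q0, y) = (q0, □, R) → □[q0]yy
Step 2: δ(q0, y) = (q0, □, R) → □□[q0]y
Step 3: δ(q0, y) = (q0, □, R) → □□□[q0]□
Step 4: δ(q0, □) = (qA, □, L) → □□[qA]□□

The machine reaches the accept state qA and halts.
The machine halted after 4 steps (within the 13-step bound).

Answer: Yes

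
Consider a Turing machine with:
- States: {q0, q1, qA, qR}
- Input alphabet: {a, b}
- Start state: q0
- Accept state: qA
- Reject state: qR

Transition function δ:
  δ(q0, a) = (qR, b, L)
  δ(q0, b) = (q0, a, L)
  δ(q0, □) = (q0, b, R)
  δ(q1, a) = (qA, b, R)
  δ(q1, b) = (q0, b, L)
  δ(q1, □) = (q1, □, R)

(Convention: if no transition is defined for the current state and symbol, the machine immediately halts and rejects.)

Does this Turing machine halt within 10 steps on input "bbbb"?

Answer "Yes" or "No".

Execution trace:
Initial: [q0]bbbb
Step 1: δ(q0, b) = (q0, a, L) → [q0]□abbb
Step 2: δ(q0, □) = (q0, b, R) → b[q0]abbb
Step 3: δ(q0, a) = (qR, b, L) → [qR]bbbbb

The machine reaches the reject state qR and halts.
The machine halted after 3 steps (within the 10-step bound).

Answer: Yes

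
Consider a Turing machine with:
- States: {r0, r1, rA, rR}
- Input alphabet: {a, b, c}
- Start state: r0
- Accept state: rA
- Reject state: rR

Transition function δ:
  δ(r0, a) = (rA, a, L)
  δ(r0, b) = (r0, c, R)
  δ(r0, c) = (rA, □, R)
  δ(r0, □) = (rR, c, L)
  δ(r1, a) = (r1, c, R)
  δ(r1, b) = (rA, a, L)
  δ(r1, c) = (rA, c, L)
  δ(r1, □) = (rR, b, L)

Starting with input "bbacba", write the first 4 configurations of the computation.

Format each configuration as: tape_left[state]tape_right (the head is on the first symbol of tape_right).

Transitions applied:
Step 1: δ(r0, b) = (r0, c, R)
Step 2: δ(r0, b) = (r0, c, R)
Step 3: δ(r0, a) = (rA, a, L)

The first 4 configurations are:
[r0]bbacba ⊢ c[r0]bacba ⊢ cc[r0]acba ⊢ c[rA]cacba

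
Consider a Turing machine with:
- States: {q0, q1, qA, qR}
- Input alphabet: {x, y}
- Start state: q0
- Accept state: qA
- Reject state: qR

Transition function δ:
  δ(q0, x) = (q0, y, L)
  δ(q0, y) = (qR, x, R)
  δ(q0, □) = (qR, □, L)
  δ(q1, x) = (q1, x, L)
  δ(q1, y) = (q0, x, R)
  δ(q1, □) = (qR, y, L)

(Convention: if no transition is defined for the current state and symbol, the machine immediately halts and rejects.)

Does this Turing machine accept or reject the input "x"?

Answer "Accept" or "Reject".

Execution trace:
Initial: [q0]x
Step 1: δ(q0, x) = (q0, y, L) → [q0]□y
Step 2: δ(q0, □) = (qR, □, L) → [qR]□□y

The machine reaches the reject state qR and halts.

Answer: Reject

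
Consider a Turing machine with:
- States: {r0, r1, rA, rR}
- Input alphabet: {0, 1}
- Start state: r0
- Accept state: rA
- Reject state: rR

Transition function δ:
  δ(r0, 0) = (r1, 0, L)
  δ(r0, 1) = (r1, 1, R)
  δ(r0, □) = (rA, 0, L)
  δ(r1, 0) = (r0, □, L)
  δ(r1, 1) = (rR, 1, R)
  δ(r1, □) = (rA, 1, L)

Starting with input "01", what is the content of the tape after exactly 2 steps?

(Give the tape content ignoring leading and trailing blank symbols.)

Execution trace:
Initial: [r0]01
Step 1: δ(r0, 0) = (r1, 0, L) → [r1]□01
Step 2: δ(r1, □) = (rA, 1, L) → [rA]□101

The machine reaches the accept state rA and halts.

After 2 steps, the tape (ignoring leading/trailing blanks) is: 101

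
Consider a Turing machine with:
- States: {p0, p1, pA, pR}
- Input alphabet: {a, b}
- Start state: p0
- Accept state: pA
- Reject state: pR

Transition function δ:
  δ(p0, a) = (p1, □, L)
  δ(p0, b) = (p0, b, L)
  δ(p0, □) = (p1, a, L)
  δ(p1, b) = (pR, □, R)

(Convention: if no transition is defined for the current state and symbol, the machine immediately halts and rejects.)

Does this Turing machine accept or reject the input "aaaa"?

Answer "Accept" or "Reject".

Execution trace:
Initial: [p0]aaaa
Step 1: δ(p0, a) = (p1, □, L) → [p1]□□aaa

No transition is defined for δ(p1, □). By convention the machine halts and rejects.

Answer: Reject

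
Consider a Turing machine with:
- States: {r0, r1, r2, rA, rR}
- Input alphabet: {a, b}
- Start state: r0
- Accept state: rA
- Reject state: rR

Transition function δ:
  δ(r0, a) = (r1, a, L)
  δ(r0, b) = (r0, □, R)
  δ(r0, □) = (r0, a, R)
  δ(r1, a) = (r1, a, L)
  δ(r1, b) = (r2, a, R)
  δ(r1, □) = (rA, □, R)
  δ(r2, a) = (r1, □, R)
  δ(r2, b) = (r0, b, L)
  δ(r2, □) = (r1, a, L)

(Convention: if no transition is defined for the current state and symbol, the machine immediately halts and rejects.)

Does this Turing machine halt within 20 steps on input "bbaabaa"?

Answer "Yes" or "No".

Execution trace:
Initial: [r0]bbaabaa
Step 1: δ(r0, b) = (r0, □, R) → □[r0]baabaa
Step 2: δ(r0, b) = (r0, □, R) → □□[r0]aabaa
Step 3: δ(r0, a) = (r1, a, L) → □[r1]□aabaa
Step 4: δ(r1, □) = (rA, □, R) → □□[rA]aabaa

The machine reaches the accept state rA and halts.
The machine halted after 4 steps (within the 20-step bound).

Answer: Yes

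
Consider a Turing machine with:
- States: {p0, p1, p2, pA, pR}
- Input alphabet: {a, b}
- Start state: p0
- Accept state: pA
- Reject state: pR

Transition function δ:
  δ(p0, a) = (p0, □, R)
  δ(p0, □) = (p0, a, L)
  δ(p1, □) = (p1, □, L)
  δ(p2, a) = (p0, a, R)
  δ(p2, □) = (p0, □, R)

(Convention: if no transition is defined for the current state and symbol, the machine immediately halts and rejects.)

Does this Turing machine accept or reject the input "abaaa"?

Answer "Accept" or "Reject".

Execution trace:
Initial: [p0]abaaa
Step 1: δ(p0, a) = (p0, □, R) → □[p0]baaa

No transition is defined for δ(p0, b). By convention the machine halts and rejects.

Answer: Reject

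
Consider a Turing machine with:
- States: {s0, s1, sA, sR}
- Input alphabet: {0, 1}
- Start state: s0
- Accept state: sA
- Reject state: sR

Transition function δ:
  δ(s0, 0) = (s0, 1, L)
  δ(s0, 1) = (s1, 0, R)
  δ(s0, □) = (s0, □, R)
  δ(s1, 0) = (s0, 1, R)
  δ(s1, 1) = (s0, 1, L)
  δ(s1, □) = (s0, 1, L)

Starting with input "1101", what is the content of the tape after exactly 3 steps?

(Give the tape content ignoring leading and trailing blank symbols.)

Execution trace:
Initial: [s0]1101
Step 1: δ(s0, 1) = (s1, 0, R) → 0[s1]101
Step 2: δ(s1, 1) = (s0, 1, L) → [s0]0101
Step 3: δ(s0, 0) = (s0, 1, L) → [s0]□1101

After 3 steps, the tape (ignoring leading/trailing blanks) is: 1101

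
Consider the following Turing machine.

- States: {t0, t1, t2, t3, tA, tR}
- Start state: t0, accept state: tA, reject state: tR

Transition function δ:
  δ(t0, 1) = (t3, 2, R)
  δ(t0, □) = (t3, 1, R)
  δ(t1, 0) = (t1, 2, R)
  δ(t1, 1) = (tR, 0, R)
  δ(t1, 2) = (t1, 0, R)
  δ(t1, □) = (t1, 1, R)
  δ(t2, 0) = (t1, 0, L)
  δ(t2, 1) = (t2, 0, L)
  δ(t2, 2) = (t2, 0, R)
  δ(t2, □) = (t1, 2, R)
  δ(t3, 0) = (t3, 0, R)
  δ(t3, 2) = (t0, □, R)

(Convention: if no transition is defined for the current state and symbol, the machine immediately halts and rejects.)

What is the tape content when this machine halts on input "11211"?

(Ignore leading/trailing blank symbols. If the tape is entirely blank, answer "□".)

Execution trace:
Initial: [t0]11211
Step 1: δ(t0, 1) = (t3, 2, R) → 2[t3]1211

No transition is defined for δ(t3, 1). By convention the machine halts and rejects.

Final tape (ignoring leading/trailing blanks): 21211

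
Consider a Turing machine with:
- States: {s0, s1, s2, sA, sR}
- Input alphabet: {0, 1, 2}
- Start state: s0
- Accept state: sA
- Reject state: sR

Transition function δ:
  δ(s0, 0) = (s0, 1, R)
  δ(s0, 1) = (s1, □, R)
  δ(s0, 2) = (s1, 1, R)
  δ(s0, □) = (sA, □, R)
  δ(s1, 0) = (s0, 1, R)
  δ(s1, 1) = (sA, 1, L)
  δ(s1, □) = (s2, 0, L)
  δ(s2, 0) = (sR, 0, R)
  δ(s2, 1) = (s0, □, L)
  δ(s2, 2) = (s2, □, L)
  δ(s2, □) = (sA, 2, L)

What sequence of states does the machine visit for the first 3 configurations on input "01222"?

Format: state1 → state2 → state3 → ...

Execution trace:
Initial: [s0]01222
Step 1: δ(s0, 0) = (s0, 1, R) → 1[s0]1222
Step 2: δ(s0, 1) = (s1, □, R) → 1□[s1]222

No transition is defined for δ(s1, 2). By convention the machine halts and rejects.

State sequence: s0 → s0 → s1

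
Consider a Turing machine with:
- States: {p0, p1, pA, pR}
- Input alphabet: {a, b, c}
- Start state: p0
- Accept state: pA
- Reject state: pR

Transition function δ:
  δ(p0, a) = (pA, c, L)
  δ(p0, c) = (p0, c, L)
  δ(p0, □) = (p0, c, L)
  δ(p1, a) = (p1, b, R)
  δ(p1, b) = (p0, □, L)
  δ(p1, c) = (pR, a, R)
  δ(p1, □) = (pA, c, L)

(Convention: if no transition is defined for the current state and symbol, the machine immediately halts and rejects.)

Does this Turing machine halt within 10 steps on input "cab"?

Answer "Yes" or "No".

Execution trace:
Initial: [p0]cab
Step 1: δ(p0, c) = (p0, c, L) → [p0]□cab
Step 2: δ(p0, □) = (p0, c, L) → [p0]□ccab
Step 3: δ(p0, □) = (p0, c, L) → [p0]□cccab
Step 4: δ(p0, □) = (p0, c, L) → [p0]□ccccab
Step 5: δ(p0, □) = (p0, c, L) → [p0]□cccccab
Step 6: δ(p0, □) = (p0, c, L) → [p0]□ccccccab
Step 7: δ(p0, □) = (p0, c, L) → [p0]□cccccccab
Step 8: δ(p0, □) = (p0, c, L) → [p0]□ccccccccab
Step 9: δ(p0, □) = (p0, c, L) → [p0]□cccccccccab
Step 10: δ(p0, □) = (p0, c, L) → [p0]□ccccccccccab

The machine has not reached a halting state after 10 steps.
The machine did not halt within the 10-step bound.

Answer: No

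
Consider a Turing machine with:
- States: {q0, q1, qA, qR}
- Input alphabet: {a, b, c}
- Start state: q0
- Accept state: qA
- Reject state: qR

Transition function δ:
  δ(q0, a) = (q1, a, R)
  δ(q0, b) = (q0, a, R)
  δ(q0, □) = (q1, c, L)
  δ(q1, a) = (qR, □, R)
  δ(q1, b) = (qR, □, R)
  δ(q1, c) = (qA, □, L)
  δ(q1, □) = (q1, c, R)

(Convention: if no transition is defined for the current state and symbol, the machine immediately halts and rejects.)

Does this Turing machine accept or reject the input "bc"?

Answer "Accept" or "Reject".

Execution trace:
Initial: [q0]bc
Step 1: δ(q0, b) = (q0, a, R) → a[q0]c

No transition is defined for δ(q0, c). By convention the machine halts and rejects.

Answer: Reject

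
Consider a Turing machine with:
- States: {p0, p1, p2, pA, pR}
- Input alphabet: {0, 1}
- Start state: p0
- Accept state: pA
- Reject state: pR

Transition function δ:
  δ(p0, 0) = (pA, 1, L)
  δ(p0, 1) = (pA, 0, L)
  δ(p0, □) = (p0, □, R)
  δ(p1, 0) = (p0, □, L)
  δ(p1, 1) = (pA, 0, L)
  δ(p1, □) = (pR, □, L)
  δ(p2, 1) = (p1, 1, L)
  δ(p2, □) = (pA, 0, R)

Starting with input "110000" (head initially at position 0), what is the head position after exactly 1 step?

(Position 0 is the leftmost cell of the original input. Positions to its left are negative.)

Execution trace (head position shown):
Step 0: [p0]110000  (head at position 0)
Step 1: move left → [pA]□010000  (head at position -1)

After 1 step, the head is at position -1.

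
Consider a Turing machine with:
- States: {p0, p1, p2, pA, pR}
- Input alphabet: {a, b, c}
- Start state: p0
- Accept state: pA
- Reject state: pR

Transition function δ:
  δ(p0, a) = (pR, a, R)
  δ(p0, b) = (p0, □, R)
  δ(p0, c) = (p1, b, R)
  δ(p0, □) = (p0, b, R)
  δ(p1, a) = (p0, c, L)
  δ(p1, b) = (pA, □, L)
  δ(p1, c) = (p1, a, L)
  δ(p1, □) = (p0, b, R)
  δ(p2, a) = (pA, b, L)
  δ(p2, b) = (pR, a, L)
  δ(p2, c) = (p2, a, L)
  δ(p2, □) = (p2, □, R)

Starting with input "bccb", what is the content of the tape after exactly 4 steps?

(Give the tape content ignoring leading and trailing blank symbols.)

Execution trace:
Initial: [p0]bccb
Step 1: δ(p0, b) = (p0, □, R) → □[p0]ccb
Step 2: δ(p0, c) = (p1, b, R) → □b[p1]cb
Step 3: δ(p1, c) = (p1, a, L) → □[p1]bab
Step 4: δ(p1, b) = (pA, □, L) → [pA]□□ab

The machine reaches the accept state pA and halts.

After 4 steps, the tape (ignoring leading/trailing blanks) is: ab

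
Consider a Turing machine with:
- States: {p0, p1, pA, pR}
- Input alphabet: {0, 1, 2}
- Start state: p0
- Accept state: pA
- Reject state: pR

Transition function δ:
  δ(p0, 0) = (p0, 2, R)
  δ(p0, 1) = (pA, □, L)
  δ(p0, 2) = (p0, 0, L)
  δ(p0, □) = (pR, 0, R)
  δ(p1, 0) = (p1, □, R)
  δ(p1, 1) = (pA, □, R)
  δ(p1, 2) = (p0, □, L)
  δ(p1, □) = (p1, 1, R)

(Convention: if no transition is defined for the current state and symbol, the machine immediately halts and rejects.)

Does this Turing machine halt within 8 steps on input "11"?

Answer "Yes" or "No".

Execution trace:
Initial: [p0]11
Step 1: δ(p0, 1) = (pA, □, L) → [pA]□□1

The machine reaches the accept state pA and halts.
The machine halted after 1 step (within the 8-step bound).

Answer: Yes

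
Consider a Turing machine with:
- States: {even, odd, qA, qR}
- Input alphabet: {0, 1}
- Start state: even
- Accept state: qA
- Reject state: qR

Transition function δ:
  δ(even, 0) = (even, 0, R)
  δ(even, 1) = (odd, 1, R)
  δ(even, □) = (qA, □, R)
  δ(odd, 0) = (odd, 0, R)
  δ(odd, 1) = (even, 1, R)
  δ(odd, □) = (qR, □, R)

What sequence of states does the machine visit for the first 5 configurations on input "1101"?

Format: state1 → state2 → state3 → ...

Execution trace:
Initial: [even]1101
Step 1: δ(even, 1) = (odd, 1, R) → 1[odd]101
Step 2: δ(odd, 1) = (even, 1, R) → 11[even]01
Step 3: δ(even, 0) = (even, 0, R) → 110[even]1
Step 4: δ(even, 1) = (odd, 1, R) → 1101[odd]□

State sequence: even → odd → even → even → odd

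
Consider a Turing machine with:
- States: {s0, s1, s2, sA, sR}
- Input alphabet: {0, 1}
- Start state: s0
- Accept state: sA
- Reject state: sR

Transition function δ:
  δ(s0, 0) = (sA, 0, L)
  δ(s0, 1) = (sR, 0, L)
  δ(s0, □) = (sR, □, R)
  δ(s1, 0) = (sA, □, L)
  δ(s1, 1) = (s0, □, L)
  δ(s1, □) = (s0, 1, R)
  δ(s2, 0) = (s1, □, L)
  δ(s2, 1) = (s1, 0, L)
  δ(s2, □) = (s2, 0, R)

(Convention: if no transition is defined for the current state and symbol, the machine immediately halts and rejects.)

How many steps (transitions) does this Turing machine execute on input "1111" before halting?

Execution trace:
Initial: [s0]1111
Step 1: δ(s0, 1) = (sR, 0, L) → [sR]□0111

The machine reaches the reject state sR and halts.

The machine executed 1 step before halting.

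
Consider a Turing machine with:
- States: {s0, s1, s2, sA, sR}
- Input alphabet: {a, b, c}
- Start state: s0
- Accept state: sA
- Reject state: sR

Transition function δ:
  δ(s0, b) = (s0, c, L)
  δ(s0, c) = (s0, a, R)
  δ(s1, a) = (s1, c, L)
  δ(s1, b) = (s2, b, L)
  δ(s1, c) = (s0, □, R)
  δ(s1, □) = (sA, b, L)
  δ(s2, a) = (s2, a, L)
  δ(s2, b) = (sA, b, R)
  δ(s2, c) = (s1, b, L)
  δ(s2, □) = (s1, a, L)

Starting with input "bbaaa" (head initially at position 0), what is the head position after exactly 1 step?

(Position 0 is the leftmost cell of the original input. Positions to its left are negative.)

Execution trace (head position shown):
Step 0: [s0]bbaaa  (head at position 0)
Step 1: move left → [s0]□cbaaa  (head at position -1)

After 1 step, the head is at position -1.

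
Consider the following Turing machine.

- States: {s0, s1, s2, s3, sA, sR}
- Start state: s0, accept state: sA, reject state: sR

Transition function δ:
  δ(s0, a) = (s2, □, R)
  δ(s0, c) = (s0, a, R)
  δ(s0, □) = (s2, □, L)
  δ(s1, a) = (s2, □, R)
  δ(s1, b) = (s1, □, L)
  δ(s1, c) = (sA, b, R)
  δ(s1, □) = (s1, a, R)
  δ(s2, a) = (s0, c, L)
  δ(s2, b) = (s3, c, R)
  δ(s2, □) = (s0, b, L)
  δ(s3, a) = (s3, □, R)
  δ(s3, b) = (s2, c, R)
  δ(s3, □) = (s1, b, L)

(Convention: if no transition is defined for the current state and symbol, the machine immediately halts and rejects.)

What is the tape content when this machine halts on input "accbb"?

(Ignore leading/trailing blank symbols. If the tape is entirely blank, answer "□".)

Execution trace:
Initial: [s0]accbb
Step 1: δ(s0, a) = (s2, □, R) → □[s2]ccbb

No transition is defined for δ(s2, c). By convention the machine halts and rejects.

Final tape (ignoring leading/trailing blanks): ccbb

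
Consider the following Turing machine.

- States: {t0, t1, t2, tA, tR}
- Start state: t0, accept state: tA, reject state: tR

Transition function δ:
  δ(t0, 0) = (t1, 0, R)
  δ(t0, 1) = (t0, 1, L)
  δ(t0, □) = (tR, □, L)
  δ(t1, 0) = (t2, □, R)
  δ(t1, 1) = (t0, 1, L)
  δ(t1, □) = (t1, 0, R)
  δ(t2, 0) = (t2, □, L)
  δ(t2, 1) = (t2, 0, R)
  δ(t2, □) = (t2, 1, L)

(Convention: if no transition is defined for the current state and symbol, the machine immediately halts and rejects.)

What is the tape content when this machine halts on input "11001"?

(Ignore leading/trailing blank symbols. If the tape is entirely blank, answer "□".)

Execution trace:
Initial: [t0]11001
Step 1: δ(t0, 1) = (t0, 1, L) → [t0]□11001
Step 2: δ(t0, □) = (tR, □, L) → [tR]□□11001

The machine reaches the reject state tR and halts.

Final tape (ignoring leading/trailing blanks): 11001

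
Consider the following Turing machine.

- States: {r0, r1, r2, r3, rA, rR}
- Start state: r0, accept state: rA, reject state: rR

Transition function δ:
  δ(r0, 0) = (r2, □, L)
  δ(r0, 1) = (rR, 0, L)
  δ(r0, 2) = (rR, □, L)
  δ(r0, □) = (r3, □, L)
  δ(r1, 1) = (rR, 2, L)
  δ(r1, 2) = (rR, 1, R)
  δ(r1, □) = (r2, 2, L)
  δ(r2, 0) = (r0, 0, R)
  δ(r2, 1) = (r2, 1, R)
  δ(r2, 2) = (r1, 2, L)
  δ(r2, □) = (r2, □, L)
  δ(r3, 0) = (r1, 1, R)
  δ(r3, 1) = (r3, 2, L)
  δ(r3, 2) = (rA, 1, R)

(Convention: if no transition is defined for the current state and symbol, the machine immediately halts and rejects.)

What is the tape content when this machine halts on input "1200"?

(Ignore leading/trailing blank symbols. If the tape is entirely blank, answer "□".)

Execution trace:
Initial: [r0]1200
Step 1: δ(r0, 1) = (rR, 0, L) → [rR]□0200

The machine reaches the reject state rR and halts.

Final tape (ignoring leading/trailing blanks): 0200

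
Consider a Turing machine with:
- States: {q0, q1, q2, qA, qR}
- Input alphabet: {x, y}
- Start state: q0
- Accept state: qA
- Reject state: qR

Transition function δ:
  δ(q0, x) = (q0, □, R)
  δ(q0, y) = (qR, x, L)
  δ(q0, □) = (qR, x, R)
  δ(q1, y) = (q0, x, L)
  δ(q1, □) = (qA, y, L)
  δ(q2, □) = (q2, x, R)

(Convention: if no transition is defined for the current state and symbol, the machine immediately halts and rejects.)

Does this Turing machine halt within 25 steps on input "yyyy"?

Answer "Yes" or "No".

Execution trace:
Initial: [q0]yyyy
Step 1: δ(q0, y) = (qR, x, L) → [qR]□xyyy

The machine reaches the reject state qR and halts.
The machine halted after 1 step (within the 25-step bound).

Answer: Yes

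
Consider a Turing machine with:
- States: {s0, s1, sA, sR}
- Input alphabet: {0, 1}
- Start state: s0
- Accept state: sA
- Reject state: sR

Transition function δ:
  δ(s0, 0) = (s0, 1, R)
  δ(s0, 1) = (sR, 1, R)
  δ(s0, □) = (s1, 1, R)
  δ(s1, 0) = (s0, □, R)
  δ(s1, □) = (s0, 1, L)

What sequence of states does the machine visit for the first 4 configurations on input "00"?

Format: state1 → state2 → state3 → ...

Execution trace:
Initial: [s0]00
Step 1: δ(s0, 0) = (s0, 1, R) → 1[s0]0
Step 2: δ(s0, 0) = (s0, 1, R) → 11[s0]□
Step 3: δ(s0, □) = (s1, 1, R) → 111[s1]□

State sequence: s0 → s0 → s0 → s1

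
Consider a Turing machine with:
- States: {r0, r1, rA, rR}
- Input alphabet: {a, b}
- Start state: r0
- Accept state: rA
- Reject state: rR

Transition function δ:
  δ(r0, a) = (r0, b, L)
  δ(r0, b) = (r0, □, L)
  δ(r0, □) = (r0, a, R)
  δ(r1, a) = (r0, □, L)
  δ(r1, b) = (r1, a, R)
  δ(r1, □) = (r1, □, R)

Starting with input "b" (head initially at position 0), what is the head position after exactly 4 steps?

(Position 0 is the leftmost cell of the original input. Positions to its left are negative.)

Execution trace (head position shown):
Step 0: [r0]b  (head at position 0)
Step 1: move left → [r0]□□  (head at position -1)
Step 2: move right → a[r0]□  (head at position 0)
Step 3: move right → aa[r0]□  (head at position 1)
Step 4: move right → aaa[r0]□  (head at position 2)

After 4 steps, the head is at position 2.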